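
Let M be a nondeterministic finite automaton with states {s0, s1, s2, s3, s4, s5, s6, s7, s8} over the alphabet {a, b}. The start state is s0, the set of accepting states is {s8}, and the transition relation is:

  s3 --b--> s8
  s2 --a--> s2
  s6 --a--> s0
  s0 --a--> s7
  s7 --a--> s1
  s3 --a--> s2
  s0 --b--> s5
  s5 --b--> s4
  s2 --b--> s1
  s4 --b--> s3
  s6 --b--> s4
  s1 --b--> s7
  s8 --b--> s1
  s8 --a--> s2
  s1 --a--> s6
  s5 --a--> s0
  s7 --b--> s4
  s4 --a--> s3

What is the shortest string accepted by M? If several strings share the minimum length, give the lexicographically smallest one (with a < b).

abab

A breadth-first search from s0 reaches an accepting state first via the path s0 → s7 → s4 → s3 → s8 on input abab.
No string of length < 4 is accepted (BFS exhausts all shorter strings without reaching an accepting state), and abab is the lexicographically least accepting string of length 4.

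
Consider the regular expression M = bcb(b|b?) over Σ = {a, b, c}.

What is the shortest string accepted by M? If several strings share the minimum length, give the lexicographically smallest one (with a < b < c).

By inspection of the expression, no string of length less than 3 matches, and bcb is the lexicographically first match of length 3.

bcb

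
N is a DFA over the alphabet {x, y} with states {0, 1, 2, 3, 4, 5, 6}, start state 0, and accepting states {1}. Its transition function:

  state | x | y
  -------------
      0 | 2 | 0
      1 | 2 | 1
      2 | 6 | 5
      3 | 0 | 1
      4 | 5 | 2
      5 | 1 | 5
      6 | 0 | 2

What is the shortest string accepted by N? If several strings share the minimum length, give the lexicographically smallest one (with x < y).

xyx

A breadth-first search from 0 reaches an accepting state first via the path 0 → 2 → 5 → 1 on input xyx.
No string of length < 3 is accepted (BFS exhausts all shorter strings without reaching an accepting state), and xyx is the lexicographically least accepting string of length 3.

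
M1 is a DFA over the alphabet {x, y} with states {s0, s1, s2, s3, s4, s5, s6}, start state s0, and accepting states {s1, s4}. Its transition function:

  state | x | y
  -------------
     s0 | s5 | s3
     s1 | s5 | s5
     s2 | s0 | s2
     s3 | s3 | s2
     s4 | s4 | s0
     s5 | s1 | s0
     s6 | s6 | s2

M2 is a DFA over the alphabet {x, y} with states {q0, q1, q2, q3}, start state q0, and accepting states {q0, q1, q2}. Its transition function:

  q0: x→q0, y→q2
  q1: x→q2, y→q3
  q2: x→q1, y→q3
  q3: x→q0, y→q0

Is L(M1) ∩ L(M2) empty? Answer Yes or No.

The string xx is accepted by both M1 and M2.
Hence L(M1) ∩ L(M2) ≠ ∅.

No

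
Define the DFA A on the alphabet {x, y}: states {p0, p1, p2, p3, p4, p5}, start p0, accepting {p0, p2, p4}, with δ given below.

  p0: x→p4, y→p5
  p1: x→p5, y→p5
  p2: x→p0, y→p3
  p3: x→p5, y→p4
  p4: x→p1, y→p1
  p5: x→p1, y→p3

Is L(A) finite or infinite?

infinite

State p1 is reachable from the start and can reach an accepting state, and it lies on the cycle p1 → p5 → p1.
Traversing that cycle any number of times yields accepted strings of unbounded length, so the language is infinite.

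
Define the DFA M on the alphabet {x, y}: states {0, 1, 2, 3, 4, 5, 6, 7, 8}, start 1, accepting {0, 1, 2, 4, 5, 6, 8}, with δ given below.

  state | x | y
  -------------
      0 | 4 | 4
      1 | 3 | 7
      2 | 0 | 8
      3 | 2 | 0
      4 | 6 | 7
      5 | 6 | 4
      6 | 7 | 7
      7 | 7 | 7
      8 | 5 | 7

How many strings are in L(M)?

The useful subgraph on states {0, 1, 2, 3, 4, 5, 6, 8} is acyclic, so L(M) is finite; the longest accepting path visits 7 useful states, giving maximum string length 6.
Counting accepting paths from 1 by length: 1 of length 0, 2 of length 2, 4 of length 3, 5 of length 4, 4 of length 5, 1 of length 6. Total 17.

17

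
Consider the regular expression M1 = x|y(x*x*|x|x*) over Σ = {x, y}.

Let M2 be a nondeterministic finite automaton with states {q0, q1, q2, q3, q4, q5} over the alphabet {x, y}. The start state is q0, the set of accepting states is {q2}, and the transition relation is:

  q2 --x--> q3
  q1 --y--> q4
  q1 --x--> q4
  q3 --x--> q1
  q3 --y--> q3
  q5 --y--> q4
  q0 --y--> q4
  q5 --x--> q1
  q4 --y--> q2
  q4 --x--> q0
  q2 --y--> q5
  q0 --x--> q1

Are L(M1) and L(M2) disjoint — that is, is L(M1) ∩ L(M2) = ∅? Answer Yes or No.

Converting the expression M1 to a DFA (subset construction, then merging equivalent states) gives the minimal DFA with states {r0, r1, r2, r3}, start state r0, accepting states {r1, r2} and transitions r0: x→r1, y→r2; r1: x→r3, y→r3; r2: x→r2, y→r3; r3: x→r3, y→r3.
Exploring the product automaton M1 × M2 from the start pair (r0, q0), following both machines on each input symbol, reaches 11 state pairs: (r0, q0), (r1, q1), (r2, q4), (r3, q4), (r2, q0), (r3, q2), (r3, q0), (r2, q1), (r3, q3), (r3, q5), (r3, q1).
M1 accepts in {r1, r2} and M2 accepts in {q2}; no reachable pair has both components accepting, so no string drives both machines to acceptance simultaneously and L(M1) ∩ L(M2) = ∅.
So no string is accepted by both, and the intersection is empty.

Yes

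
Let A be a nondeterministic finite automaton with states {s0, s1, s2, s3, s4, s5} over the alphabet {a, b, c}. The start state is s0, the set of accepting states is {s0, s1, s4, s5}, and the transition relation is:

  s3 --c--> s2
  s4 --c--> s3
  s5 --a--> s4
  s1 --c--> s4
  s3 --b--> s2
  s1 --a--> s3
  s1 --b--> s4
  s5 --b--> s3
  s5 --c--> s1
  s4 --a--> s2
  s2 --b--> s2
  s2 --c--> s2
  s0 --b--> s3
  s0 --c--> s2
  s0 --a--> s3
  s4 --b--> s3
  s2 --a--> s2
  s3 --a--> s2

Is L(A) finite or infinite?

finite

The useful states (reachable from s0 and able to reach an accepting state) are {s0}.
Restricted to these states the transition graph has no cycle, so every accepting path has bounded length and L is finite.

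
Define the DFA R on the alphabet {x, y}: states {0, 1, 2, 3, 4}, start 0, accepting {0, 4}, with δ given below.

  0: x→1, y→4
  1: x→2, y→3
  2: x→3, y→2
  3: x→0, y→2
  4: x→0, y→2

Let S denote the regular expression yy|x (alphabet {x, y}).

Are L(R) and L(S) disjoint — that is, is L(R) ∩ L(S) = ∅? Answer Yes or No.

Converting the expression S to a DFA (subset construction, then merging equivalent states) gives the minimal DFA with states {s0, s1, s2, s3}, start state s0, accepting states {s1} and transitions s0: x→s1, y→s2; s1: x→s3, y→s3; s2: x→s3, y→s1; s3: x→s3, y→s3.
Exploring the product automaton R × S from the start pair (0, s0), following both machines on each input symbol, reaches 9 state pairs: (0, s0), (1, s1), (4, s2), (2, s3), (3, s3), (0, s3), (2, s1), (1, s3), (4, s3).
R accepts in {0, 4} and S accepts in {s1}; no reachable pair has both components accepting, so no string drives both machines to acceptance simultaneously and L(R) ∩ L(S) = ∅.
So no string is accepted by both, and the intersection is empty.

Yes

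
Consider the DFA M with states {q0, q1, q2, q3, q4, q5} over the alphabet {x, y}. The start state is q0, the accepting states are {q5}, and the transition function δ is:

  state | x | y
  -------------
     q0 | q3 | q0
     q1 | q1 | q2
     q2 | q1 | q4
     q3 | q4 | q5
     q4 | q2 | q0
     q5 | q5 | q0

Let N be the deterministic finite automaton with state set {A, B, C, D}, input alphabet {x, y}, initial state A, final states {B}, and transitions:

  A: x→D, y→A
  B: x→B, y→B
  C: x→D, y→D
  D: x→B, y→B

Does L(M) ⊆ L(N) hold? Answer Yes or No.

Yes

Exploring the product automaton M × N from the start pair (q0, A), following both machines on each input symbol, reaches 8 state pairs: (q0, A), (q3, D), (q4, B), (q5, B), (q2, B), (q0, B), (q1, B), (q3, B).
M accepts in {q5} and N accepts in {B}. The reachable pairs whose M-component is accepting are (q5, B); in each of them the N-component is accepting too, so the product for L(M) \ L(N) (M-component accepting, N-component rejecting) has no reachable accepting pair and the difference is empty.
Hence every string in L(M) is also in L(N).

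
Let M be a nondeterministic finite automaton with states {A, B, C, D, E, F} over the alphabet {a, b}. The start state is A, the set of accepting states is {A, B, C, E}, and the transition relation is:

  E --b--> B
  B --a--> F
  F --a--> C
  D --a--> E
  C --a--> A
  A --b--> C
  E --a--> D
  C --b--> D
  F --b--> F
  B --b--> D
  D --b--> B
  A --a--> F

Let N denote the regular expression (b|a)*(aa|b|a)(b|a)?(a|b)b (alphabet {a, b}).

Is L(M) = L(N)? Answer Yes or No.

No

The empty string ε is accepted by M but rejected by N.
So L(M) ≠ L(N).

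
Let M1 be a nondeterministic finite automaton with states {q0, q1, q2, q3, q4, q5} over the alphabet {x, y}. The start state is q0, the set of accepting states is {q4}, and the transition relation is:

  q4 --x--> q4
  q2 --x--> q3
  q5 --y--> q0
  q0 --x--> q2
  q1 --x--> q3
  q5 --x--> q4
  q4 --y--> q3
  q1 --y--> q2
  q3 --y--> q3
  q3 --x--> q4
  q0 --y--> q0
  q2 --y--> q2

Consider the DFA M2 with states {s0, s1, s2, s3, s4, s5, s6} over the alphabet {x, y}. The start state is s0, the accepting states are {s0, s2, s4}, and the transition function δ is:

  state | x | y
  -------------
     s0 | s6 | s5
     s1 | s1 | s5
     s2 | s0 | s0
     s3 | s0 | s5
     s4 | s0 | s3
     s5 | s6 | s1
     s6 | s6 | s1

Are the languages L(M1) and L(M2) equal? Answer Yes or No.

The string xxx is accepted by M1 but rejected by M2.
So L(M1) ≠ L(M2).

No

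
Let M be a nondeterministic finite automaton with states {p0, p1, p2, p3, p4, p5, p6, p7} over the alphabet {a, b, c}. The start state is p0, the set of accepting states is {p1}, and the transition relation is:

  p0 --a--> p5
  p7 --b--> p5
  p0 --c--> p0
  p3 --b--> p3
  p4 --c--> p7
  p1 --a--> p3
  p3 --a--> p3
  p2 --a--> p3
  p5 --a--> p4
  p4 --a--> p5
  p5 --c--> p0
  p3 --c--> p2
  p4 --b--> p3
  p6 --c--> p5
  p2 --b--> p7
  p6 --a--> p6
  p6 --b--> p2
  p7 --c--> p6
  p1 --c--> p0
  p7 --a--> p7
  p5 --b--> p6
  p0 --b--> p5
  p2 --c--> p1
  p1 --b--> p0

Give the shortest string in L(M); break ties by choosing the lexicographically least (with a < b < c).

abbc

A breadth-first search from p0 reaches an accepting state first via the path p0 → p5 → p6 → p2 → p1 on input abbc.
No string of length < 4 is accepted (BFS exhausts all shorter strings without reaching an accepting state), and abbc is the lexicographically least accepting string of length 4.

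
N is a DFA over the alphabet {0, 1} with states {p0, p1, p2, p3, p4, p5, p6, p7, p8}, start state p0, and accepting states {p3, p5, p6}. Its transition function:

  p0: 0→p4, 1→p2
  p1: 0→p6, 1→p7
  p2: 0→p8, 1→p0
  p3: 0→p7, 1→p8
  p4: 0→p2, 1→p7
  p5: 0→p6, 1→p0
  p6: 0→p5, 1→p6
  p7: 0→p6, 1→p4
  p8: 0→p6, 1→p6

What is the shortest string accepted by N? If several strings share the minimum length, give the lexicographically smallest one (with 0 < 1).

A breadth-first search from p0 reaches an accepting state first via the path p0 → p4 → p7 → p6 on input 010.
No string of length < 3 is accepted (BFS exhausts all shorter strings without reaching an accepting state), and 010 is the lexicographically least accepting string of length 3.

010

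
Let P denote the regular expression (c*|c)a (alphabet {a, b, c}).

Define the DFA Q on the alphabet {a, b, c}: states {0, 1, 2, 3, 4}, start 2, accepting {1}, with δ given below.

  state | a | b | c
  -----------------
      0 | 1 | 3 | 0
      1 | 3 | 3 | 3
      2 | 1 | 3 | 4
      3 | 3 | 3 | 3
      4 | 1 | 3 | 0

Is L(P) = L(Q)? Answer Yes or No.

Yes

Converting the expression P to a DFA (subset construction, then merging equivalent states) gives the minimal DFA with states {p0, p1, p2}, start state p0, accepting states {p1} and transitions p0: a→p1, b→p2, c→p0; p1: a→p2, b→p2, c→p2; p2: a→p2, b→p2, c→p2.
Exploring the product automaton P × Q from the start pair (p0, 2), following both machines on each input symbol, reaches 5 state pairs: (p0, 2), (p1, 1), (p2, 3), (p0, 4), (p0, 0).
P accepts in {p1} and Q accepts in {1}. In every reachable pair the two components are either both accepting — (p1, 1) — or both non-accepting, so no string is accepted by exactly one of the machines: L(P) \ L(Q) and L(Q) \ L(P) are both empty.
Hence every string is accepted by P iff it is accepted by Q, and the two languages coincide.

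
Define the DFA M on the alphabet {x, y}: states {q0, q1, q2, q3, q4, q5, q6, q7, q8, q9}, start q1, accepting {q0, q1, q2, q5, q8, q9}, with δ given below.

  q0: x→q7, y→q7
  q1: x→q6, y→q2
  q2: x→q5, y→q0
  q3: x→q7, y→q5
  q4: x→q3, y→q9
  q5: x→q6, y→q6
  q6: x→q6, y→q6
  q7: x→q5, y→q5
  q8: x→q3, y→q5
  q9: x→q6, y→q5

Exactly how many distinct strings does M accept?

The useful subgraph on states {q0, q1, q2, q5, q7} is acyclic, so L(M) is finite; the longest accepting path visits 5 useful states, giving maximum string length 4.
Counting accepting paths from q1 by length: 1 of length 0, 1 of length 1, 2 of length 2, 4 of length 4. Total 8.

8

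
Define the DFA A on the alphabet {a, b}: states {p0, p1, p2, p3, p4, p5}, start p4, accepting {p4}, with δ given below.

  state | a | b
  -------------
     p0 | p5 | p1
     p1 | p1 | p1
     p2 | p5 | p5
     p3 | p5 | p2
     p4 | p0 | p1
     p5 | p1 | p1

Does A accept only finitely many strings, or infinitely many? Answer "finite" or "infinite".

finite

The useful states (reachable from p4 and able to reach an accepting state) are {p4}.
Restricted to these states the transition graph has no cycle, so every accepting path has bounded length and L is finite.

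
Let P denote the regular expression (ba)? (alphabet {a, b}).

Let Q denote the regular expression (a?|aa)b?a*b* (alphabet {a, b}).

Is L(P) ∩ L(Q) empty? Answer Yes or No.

No

The empty string ε is accepted by both P and Q.
Hence L(P) ∩ L(Q) ≠ ∅.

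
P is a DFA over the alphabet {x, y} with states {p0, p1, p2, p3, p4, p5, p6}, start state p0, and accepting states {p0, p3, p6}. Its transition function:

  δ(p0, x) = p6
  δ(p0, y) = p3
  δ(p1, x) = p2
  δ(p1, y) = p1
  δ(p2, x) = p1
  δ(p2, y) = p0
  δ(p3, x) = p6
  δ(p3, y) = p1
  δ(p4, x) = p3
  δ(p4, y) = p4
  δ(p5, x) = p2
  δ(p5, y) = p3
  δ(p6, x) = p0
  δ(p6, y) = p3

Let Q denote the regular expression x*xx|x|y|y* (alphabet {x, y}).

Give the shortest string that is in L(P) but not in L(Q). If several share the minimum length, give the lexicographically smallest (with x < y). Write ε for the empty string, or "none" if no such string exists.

The string xy is accepted by P but not by Q.
No shorter string lies in the difference, and xy is the lexicographically first length-2 string in L(P) \ L(Q).

xy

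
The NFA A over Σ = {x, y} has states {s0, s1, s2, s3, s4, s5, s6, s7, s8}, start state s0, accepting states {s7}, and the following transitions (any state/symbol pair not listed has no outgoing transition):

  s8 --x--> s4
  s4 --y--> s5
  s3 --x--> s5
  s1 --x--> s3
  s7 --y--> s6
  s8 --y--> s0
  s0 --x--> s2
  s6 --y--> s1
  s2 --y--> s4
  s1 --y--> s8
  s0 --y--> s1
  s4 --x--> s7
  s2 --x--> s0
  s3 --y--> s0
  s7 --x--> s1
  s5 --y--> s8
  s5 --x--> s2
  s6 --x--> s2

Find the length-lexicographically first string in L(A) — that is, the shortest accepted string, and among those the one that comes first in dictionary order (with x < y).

xyx

A breadth-first search from s0 reaches an accepting state first via the path s0 → s2 → s4 → s7 on input xyx.
No string of length < 3 is accepted (BFS exhausts all shorter strings without reaching an accepting state), and xyx is the lexicographically least accepting string of length 3.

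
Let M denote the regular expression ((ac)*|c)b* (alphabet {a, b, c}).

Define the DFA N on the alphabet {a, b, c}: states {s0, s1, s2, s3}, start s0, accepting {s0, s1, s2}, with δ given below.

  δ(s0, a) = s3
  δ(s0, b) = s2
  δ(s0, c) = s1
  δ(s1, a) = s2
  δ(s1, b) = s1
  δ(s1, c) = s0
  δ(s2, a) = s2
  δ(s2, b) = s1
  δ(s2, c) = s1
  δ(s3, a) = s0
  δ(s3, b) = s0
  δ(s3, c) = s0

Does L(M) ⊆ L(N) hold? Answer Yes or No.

Converting the expression M to a DFA (subset construction, then merging equivalent states) gives the minimal DFA with states {m0, m1, m2, m3, m4}, start state m0, accepting states {m0, m2, m4} and transitions m0: a→m1, b→m2, c→m2; m1: a→m3, b→m3, c→m4; m2: a→m3, b→m2, c→m3; m3: a→m3, b→m3, c→m3; m4: a→m1, b→m2, c→m3.
Exploring the product automaton M × N from the start pair (m0, s0), following both machines on each input symbol, reaches 9 state pairs: (m0, s0), (m1, s3), (m2, s2), (m2, s1), (m3, s0), (m4, s0), (m3, s2), (m3, s1), (m3, s3).
M accepts in {m0, m2, m4} and N accepts in {s0, s1, s2}. The reachable pairs whose M-component is accepting are (m0, s0), (m2, s2), (m2, s1), (m4, s0); in each of them the N-component is accepting too, so the product for L(M) \ L(N) (M-component accepting, N-component rejecting) has no reachable accepting pair and the difference is empty.
Hence every string in L(M) is also in L(N).

Yes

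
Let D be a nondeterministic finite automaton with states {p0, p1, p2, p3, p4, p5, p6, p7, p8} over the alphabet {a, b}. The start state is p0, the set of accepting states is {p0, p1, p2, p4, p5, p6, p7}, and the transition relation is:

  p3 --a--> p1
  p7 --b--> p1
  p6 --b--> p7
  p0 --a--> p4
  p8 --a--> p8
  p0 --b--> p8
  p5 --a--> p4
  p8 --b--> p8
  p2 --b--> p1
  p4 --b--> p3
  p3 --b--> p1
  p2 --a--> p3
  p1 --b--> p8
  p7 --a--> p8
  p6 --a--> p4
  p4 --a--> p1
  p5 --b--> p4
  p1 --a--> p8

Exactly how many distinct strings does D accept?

The useful subgraph on states {p0, p1, p3, p4} is acyclic, so L(D) is finite; the longest accepting path visits 4 useful states, giving maximum string length 3.
Counting accepting paths from p0 by length: 1 of length 0, 1 of length 1, 1 of length 2, 2 of length 3. Total 5.

5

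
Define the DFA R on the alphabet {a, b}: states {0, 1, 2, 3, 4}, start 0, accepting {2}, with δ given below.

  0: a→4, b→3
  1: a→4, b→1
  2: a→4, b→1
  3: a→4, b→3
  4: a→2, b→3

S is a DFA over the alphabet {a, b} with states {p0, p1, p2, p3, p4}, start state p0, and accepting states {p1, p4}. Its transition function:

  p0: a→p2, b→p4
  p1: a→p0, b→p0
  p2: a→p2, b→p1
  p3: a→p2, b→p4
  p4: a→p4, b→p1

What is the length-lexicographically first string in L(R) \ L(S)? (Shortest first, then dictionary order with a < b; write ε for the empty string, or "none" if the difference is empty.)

The string aa is accepted by R but not by S.
No shorter string lies in the difference, and aa is the lexicographically first length-2 string in L(R) \ L(S).

aa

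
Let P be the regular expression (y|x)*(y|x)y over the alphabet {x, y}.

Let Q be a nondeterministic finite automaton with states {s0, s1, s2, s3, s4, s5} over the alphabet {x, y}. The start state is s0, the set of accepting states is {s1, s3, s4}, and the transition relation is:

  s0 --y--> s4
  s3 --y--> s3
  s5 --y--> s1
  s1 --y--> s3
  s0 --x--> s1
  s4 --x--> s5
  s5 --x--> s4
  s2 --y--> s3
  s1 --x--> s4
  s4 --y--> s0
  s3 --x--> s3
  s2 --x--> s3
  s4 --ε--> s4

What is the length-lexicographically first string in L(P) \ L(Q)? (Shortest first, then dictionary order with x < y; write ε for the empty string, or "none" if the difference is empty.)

The string yy is accepted by P but not by Q.
No shorter string lies in the difference, and yy is the lexicographically first length-2 string in L(P) \ L(Q).

yy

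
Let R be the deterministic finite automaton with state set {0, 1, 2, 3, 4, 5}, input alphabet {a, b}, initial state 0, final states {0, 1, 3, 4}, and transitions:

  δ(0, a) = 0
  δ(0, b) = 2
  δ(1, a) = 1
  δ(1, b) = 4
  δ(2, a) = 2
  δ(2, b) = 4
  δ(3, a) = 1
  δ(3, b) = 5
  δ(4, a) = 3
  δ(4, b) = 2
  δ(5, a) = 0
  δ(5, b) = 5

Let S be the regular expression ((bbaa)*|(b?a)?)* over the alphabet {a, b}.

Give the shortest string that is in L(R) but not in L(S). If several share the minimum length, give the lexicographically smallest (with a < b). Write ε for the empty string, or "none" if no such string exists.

The string bb is accepted by R but not by S.
No shorter string lies in the difference, and bb is the lexicographically first length-2 string in L(R) \ L(S).

bb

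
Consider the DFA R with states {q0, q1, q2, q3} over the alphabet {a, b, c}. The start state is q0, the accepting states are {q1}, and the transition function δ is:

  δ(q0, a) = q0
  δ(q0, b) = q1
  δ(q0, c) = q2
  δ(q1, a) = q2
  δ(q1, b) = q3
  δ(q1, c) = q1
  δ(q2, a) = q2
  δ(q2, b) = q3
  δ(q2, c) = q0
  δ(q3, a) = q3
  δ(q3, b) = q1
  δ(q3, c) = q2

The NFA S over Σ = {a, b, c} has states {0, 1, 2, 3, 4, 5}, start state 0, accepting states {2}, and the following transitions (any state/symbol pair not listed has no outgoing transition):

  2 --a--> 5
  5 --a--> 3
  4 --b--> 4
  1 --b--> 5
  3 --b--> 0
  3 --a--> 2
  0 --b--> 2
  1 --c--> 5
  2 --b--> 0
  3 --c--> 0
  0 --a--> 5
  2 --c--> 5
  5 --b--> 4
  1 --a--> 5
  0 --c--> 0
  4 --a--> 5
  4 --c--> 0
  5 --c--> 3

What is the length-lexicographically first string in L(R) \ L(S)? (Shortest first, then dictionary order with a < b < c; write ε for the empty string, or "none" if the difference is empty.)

The string ab is accepted by R but not by S.
No shorter string lies in the difference, and ab is the lexicographically first length-2 string in L(R) \ L(S).

ab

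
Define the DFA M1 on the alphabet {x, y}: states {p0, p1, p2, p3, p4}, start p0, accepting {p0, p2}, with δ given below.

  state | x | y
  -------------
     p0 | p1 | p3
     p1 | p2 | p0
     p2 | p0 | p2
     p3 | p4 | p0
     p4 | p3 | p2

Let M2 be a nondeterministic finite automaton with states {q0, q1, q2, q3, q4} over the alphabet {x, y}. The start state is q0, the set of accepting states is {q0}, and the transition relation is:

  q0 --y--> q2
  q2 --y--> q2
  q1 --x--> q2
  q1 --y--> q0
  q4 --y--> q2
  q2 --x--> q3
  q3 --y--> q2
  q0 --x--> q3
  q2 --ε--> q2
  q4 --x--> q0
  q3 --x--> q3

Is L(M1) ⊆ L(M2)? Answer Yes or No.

The string xx is in L(M1) but not in L(M2).
So L(M1) ⊄ L(M2).

No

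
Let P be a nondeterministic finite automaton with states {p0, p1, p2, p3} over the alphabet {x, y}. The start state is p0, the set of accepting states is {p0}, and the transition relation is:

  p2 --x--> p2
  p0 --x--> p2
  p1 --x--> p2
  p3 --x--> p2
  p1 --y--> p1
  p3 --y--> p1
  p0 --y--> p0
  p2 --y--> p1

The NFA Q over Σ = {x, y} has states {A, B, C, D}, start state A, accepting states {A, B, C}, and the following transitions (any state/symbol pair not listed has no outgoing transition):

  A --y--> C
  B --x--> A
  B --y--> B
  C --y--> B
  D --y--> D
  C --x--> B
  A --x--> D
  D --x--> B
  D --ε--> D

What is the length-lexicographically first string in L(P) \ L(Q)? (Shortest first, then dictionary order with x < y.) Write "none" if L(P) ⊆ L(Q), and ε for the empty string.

none

Exploring the product automaton P × Q from the start pair (p0, A), following both machines on each input symbol, reaches 9 state pairs: (p0, A), (p2, D), (p0, C), (p2, B), (p1, D), (p0, B), (p2, A), (p1, B), (p1, C).
P accepts in {p0} and Q accepts in {A, B, C}. The reachable pairs whose P-component is accepting are (p0, A), (p0, C), (p0, B); in each of them the Q-component is accepting too, so the product for L(P) \ L(Q) (P-component accepting, Q-component rejecting) has no reachable accepting pair and the difference is empty.
So every string accepted by P is also accepted by Q: L(P) \ L(Q) = ∅ and there is no such string.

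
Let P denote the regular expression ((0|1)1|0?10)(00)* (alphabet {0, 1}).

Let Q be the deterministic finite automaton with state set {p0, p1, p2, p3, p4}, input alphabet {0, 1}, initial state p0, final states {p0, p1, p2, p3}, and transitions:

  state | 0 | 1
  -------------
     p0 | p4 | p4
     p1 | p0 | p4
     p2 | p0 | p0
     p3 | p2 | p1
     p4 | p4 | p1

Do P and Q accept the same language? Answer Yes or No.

The string 10 is accepted by P but rejected by Q.
So L(P) ≠ L(Q).

No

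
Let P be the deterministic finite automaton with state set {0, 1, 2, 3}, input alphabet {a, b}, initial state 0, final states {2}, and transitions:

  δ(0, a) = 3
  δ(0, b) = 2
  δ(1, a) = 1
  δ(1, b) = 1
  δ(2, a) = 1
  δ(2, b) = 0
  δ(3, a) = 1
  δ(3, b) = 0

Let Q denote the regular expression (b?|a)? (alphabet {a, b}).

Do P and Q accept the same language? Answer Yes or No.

The string abb is accepted by P but rejected by Q.
So L(P) ≠ L(Q).

No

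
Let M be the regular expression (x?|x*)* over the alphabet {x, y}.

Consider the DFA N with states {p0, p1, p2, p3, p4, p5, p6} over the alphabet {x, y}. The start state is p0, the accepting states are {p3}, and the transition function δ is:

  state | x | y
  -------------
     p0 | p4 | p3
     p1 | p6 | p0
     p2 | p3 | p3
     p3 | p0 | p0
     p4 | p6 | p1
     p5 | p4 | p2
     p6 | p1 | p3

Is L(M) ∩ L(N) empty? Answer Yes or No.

Yes

Converting the expression M to a DFA (subset construction, then merging equivalent states) gives the minimal DFA with states {m0, m1}, start state m0, accepting states {m0} and transitions m0: x→m0, y→m1; m1: x→m1, y→m1.
Exploring the product automaton M × N from the start pair (m0, p0), following both machines on each input symbol, reaches 9 state pairs: (m0, p0), (m0, p4), (m1, p3), (m0, p6), (m1, p1), (m1, p0), (m0, p1), (m1, p6), (m1, p4).
M accepts in {m0} and N accepts in {p3}; no reachable pair has both components accepting, so no string drives both machines to acceptance simultaneously and L(M) ∩ L(N) = ∅.
So no string is accepted by both, and the intersection is empty.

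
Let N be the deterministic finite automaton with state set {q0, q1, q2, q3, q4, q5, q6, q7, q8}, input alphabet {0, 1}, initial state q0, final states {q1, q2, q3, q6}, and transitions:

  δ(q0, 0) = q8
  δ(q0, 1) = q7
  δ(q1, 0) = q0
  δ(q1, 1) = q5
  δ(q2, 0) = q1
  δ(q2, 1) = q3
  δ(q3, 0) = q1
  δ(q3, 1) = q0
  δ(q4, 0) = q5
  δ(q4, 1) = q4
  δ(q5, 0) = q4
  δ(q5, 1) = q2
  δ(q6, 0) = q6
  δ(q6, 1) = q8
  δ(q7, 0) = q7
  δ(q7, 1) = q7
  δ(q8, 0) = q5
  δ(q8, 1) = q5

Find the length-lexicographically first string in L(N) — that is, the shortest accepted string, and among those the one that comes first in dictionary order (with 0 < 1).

A breadth-first search from q0 reaches an accepting state first via the path q0 → q8 → q5 → q2 on input 001.
No string of length < 3 is accepted (BFS exhausts all shorter strings without reaching an accepting state), and 001 is the lexicographically least accepting string of length 3.

001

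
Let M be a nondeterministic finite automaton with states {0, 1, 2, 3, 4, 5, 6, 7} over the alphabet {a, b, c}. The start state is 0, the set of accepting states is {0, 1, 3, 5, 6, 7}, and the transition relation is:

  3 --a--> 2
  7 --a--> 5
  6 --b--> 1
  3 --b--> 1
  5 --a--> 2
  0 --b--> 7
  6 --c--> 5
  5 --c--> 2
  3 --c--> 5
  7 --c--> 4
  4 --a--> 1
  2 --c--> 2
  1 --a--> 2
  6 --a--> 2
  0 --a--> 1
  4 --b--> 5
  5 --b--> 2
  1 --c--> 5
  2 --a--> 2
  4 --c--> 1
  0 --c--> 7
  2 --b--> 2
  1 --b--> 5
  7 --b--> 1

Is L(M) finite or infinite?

The useful states (reachable from 0 and able to reach an accepting state) are {0, 1, 4, 5, 7}.
Restricted to these states the transition graph has no cycle, so every accepting path has bounded length and L is finite.

finite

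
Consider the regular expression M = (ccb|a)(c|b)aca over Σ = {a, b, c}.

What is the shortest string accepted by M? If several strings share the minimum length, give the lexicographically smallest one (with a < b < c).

abaca

By inspection of the expression, no string of length less than 5 matches, and abaca is the lexicographically first match of length 5.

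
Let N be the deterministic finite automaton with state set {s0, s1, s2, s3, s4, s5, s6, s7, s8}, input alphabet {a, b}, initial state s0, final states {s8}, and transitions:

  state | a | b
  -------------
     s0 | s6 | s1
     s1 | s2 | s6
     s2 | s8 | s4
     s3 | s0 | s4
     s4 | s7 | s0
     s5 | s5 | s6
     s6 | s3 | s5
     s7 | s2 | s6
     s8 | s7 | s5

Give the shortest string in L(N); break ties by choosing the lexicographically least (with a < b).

baa

A breadth-first search from s0 reaches an accepting state first via the path s0 → s1 → s2 → s8 on input baa.
No string of length < 3 is accepted (BFS exhausts all shorter strings without reaching an accepting state), and baa is the lexicographically least accepting string of length 3.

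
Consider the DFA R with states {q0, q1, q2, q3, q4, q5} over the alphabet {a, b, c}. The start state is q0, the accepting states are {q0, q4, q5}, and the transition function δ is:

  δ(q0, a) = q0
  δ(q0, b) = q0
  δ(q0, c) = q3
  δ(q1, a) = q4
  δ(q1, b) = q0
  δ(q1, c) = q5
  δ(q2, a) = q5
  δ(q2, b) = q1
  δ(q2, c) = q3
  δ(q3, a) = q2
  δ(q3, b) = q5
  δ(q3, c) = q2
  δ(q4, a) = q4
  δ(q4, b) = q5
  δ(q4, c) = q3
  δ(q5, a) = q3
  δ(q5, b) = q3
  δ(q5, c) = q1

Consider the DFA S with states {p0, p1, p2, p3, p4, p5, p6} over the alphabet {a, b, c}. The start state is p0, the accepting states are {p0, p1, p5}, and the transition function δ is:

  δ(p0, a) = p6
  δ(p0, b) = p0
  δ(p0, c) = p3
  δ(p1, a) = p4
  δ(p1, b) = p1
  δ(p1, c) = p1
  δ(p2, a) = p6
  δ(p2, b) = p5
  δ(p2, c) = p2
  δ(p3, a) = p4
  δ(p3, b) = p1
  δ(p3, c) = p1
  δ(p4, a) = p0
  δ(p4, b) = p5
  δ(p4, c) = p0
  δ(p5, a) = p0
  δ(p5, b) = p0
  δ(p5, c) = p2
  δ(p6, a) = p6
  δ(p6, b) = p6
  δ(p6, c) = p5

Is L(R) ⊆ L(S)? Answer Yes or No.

No

The string a is in L(R) but not in L(S).
So L(R) ⊄ L(S).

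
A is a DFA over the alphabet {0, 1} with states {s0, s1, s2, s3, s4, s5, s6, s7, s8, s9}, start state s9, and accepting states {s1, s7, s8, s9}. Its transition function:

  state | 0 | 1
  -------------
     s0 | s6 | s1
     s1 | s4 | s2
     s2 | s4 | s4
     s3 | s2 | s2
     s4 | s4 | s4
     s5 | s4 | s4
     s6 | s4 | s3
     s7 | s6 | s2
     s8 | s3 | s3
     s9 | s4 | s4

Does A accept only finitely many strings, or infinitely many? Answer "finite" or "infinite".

finite

The useful states (reachable from s9 and able to reach an accepting state) are {s9}.
Restricted to these states the transition graph has no cycle, so every accepting path has bounded length and L is finite.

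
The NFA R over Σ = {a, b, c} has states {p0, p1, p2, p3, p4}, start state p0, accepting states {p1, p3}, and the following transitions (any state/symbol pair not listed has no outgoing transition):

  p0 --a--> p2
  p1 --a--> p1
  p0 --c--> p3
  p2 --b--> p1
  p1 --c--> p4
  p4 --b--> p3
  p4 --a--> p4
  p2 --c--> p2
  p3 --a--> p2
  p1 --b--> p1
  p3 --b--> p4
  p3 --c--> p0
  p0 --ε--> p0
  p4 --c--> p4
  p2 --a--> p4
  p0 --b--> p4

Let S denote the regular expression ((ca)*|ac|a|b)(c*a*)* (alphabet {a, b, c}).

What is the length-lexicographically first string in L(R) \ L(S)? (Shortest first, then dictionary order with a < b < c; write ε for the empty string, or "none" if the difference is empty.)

ab

The string ab is accepted by R but not by S.
No shorter string lies in the difference, and ab is the lexicographically first length-2 string in L(R) \ L(S).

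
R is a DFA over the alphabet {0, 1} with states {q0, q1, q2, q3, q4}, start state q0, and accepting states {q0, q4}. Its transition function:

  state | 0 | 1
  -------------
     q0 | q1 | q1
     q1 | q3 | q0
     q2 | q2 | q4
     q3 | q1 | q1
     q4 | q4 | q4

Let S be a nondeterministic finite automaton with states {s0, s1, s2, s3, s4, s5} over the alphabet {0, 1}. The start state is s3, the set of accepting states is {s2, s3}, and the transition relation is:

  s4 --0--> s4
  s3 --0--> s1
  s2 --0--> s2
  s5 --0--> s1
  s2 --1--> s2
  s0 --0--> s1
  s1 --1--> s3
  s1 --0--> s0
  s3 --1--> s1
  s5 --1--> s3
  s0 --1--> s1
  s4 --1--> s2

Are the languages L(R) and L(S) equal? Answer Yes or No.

Exploring the product automaton R × S from the start pair (q0, s3), following both machines on each input symbol, reaches 3 state pairs: (q0, s3), (q1, s1), (q3, s0).
R accepts in {q0, q4} and S accepts in {s2, s3}. In every reachable pair the two components are either both accepting — (q0, s3) — or both non-accepting, so no string is accepted by exactly one of the machines: L(R) \ L(S) and L(S) \ L(R) are both empty.
Hence every string is accepted by R iff it is accepted by S, and the two languages coincide.

Yes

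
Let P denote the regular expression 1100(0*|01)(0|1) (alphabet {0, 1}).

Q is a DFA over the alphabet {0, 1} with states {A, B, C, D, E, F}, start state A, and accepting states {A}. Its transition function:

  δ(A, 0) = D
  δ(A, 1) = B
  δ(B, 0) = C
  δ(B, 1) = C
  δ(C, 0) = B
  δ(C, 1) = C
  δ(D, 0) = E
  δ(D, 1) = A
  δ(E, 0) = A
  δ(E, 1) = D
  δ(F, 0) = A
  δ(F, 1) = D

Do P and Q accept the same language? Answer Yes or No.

The string 11000 is accepted by P but rejected by Q.
So L(P) ≠ L(Q).

No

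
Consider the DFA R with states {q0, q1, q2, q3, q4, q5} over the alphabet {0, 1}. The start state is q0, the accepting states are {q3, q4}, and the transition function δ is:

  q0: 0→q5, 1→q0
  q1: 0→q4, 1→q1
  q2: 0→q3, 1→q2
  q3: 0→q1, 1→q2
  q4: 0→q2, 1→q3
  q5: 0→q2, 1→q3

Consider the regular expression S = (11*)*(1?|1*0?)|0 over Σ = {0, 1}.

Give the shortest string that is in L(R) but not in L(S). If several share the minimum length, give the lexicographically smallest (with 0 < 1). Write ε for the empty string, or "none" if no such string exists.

The string 01 is accepted by R but not by S.
No shorter string lies in the difference, and 01 is the lexicographically first length-2 string in L(R) \ L(S).

01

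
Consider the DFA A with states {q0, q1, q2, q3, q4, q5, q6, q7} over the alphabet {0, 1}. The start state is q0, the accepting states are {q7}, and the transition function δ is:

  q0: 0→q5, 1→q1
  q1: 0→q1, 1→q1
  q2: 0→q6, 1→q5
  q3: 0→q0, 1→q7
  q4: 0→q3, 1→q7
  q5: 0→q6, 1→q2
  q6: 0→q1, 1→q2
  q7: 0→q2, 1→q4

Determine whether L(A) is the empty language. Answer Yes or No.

Yes

The states reachable from the start state are {q0, q1, q2, q5, q6}.
None of the accepting states {q7} is reachable, so no string is accepted and L(A) = ∅.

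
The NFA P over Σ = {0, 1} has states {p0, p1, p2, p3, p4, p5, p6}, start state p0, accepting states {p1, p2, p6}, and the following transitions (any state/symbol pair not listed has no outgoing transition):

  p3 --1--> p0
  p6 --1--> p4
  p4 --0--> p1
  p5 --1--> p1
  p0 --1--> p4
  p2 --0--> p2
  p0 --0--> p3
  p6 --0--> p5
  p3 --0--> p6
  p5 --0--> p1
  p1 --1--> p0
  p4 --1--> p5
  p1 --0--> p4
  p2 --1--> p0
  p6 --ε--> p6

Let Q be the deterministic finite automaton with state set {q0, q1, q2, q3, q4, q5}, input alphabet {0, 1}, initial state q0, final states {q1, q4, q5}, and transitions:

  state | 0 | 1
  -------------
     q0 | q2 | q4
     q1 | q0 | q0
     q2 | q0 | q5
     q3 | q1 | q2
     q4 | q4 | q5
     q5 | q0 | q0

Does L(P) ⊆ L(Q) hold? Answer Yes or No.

The string 00 is in L(P) but not in L(Q).
So L(P) ⊄ L(Q).

No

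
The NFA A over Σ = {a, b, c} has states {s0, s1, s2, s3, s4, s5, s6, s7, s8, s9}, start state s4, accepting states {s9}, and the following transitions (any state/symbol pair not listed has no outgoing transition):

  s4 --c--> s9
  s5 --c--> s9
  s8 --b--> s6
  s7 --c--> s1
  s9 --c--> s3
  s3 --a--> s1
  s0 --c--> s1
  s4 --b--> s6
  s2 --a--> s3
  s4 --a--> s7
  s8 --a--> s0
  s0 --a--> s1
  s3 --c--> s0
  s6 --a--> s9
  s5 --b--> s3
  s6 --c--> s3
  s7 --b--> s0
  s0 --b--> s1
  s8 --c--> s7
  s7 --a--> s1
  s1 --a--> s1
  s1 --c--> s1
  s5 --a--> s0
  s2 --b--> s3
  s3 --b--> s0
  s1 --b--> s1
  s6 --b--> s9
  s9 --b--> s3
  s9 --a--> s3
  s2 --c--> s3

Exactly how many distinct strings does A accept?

3

The useful subgraph on states {s4, s6, s9} is acyclic, so L(A) is finite; the longest accepting path visits 3 useful states, giving maximum string length 2.
Counting accepting paths from s4 by length: 1 of length 1, 2 of length 2. Total 3.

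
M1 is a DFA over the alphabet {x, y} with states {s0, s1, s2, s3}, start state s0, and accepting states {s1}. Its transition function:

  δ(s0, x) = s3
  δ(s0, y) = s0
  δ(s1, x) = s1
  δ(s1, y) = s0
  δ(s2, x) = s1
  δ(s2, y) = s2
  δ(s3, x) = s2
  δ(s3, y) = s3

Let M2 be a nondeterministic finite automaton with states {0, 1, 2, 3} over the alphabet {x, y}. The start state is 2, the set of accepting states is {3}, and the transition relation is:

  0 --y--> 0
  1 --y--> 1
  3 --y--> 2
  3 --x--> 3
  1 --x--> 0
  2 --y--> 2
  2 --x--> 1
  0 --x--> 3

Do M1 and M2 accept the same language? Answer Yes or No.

Exploring the product automaton M1 × M2 from the start pair (s0, 2), following both machines on each input symbol, reaches 4 state pairs: (s0, 2), (s3, 1), (s2, 0), (s1, 3).
M1 accepts in {s1} and M2 accepts in {3}. In every reachable pair the two components are either both accepting — (s1, 3) — or both non-accepting, so no string is accepted by exactly one of the machines: L(M1) \ L(M2) and L(M2) \ L(M1) are both empty.
Hence every string is accepted by M1 iff it is accepted by M2, and the two languages coincide.

Yes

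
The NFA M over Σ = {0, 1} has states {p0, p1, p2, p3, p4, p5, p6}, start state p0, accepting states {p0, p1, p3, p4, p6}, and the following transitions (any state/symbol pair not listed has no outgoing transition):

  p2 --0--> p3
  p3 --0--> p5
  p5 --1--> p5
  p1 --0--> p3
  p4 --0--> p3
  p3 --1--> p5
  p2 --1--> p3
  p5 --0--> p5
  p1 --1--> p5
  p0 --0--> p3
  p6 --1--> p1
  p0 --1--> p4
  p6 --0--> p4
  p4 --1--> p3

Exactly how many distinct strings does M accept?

The useful subgraph on states {p0, p3, p4} is acyclic, so L(M) is finite; the longest accepting path visits 3 useful states, giving maximum string length 2.
Counting accepting paths from p0 by length: 1 of length 0, 2 of length 1, 2 of length 2. Total 5.

5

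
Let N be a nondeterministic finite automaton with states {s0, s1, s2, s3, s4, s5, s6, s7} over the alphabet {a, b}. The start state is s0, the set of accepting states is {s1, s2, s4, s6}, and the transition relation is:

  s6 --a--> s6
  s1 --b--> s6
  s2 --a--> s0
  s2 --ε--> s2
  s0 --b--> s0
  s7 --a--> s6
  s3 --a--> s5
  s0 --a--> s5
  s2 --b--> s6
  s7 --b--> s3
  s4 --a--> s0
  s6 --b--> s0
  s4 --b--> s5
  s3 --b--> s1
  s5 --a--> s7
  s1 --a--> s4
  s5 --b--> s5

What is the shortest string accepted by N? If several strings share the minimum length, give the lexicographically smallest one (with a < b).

A breadth-first search from s0 reaches an accepting state first via the path s0 → s5 → s7 → s6 on input aaa.
No string of length < 3 is accepted (BFS exhausts all shorter strings without reaching an accepting state), and aaa is the lexicographically least accepting string of length 3.

aaa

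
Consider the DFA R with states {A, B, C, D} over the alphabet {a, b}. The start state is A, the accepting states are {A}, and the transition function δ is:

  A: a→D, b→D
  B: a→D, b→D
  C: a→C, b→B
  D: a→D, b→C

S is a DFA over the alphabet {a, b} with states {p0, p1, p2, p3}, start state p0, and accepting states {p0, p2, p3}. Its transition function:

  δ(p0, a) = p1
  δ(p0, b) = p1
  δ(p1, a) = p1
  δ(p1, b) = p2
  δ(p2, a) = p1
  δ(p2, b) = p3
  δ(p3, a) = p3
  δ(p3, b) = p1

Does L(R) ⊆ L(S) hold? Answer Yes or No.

Exploring the product automaton R × S from the start pair (A, p0), following both machines on each input symbol, reaches 7 state pairs: (A, p0), (D, p1), (C, p2), (C, p1), (B, p3), (B, p2), (D, p3).
R accepts in {A} and S accepts in {p0, p2, p3}. The reachable pairs whose R-component is accepting are (A, p0); in each of them the S-component is accepting too, so the product for L(R) \ L(S) (R-component accepting, S-component rejecting) has no reachable accepting pair and the difference is empty.
Hence every string in L(R) is also in L(S).

Yes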